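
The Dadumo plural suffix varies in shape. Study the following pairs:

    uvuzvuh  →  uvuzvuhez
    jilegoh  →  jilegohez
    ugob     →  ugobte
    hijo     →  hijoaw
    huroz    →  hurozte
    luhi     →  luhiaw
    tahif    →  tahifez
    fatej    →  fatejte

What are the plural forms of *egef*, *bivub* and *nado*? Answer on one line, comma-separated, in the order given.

egefez, bivubte, nadoaw

The pattern is voicing of the final sound: -ez when the stem ends in a voiceless consonant (*uvuzvuh*, *jilegoh*, *tahif*); -te when the stem ends in a voiced consonant (*ugob*, *huroz*, *fatej*); -aw when the stem ends in a vowel (*hijo*, *luhi*).
Since the final sound of *egef* is /f/ (a voiceless consonant), it takes -ez, giving *egefez*.
Since the final sound of *bivub* is /b/ (a voiced consonant), it takes -te, giving *bivubte*.
*nado*: final sound = /o/, a vowel → -aw → *nadoaw*.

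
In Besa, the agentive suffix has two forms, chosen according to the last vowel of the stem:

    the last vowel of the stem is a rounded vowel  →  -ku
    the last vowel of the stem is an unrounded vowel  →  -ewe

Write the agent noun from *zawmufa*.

zawmufaewe

*zawmufa* — last vowel /a/ (an unrounded vowel) → -ewe → *zawmufaewe*.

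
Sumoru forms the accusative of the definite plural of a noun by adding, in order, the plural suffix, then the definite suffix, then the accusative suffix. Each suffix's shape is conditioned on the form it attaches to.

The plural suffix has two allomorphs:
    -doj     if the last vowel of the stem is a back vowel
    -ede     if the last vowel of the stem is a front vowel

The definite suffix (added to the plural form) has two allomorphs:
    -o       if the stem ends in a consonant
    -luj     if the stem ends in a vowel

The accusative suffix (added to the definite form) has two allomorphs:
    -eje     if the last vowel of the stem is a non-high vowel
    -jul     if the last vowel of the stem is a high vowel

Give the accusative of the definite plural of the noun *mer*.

*mer*: last vowel = /e/, a front vowel → -ede → *merede*.
The plural form *merede* — final sound /e/ (a vowel) → -luj → *meredeluj*.
Since the last vowel of the definite form *meredeluj* is /u/ (a high vowel), it takes -jul, giving *meredelujjul*.

meredelujjul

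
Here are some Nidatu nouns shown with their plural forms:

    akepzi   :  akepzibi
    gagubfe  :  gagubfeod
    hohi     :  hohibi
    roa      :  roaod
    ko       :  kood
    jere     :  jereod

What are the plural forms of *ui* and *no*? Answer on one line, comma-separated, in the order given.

The suffix is conditioned by the last vowel: -bi when the last vowel of the stem is a high vowel (*akepzi*, *hohi*); -od when the last vowel of the stem is a non-high vowel (*gagubfe*, *roa*, *ko*, *jere*).
Since the last vowel of *ui* is /i/ (a high vowel), it takes -bi, giving *uibi*.
The last vowel of *no* is /o/, which is a non-high vowel, so the suffix is -od, giving *nood*.

uibi, nood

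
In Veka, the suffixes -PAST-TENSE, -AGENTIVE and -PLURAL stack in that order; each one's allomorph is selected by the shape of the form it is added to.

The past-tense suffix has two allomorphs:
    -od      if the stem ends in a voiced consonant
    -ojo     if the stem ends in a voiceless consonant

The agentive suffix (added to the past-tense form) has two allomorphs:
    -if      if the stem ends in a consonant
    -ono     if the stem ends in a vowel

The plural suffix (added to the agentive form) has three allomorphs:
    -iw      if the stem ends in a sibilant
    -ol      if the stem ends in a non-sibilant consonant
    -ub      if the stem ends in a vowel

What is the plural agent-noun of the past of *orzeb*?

Since the final consonant of *orzeb* is /b/ (voiced), it takes -od, giving *orzebod*.
Since the final sound of the past-tense form *orzebod* is /d/ (a consonant), it takes -if, giving *orzebodif*.
The agentive form *orzebodif* — final sound /f/ (a non-sibilant consonant) → -ol → *orzebodifol*.

orzebodifol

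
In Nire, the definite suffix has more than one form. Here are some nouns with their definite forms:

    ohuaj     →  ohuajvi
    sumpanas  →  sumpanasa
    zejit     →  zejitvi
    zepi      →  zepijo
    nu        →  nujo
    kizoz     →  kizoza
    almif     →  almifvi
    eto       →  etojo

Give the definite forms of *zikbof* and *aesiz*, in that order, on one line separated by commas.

The pattern is sibilance of the final sound: -a when the stem ends in a sibilant (*sumpanas*, *kizoz*); -vi when the stem ends in a non-sibilant consonant (*ohuaj*, *zejit*, *almif*); -jo when the stem ends in a vowel (*zepi*, *nu*, *eto*).
*zikbof* — final sound /f/ (a non-sibilant consonant) → -vi → *zikbofvi*.
*aesiz*: final sound = /z/, a sibilant → -a → *aesiza*.

zikbofvi, aesiza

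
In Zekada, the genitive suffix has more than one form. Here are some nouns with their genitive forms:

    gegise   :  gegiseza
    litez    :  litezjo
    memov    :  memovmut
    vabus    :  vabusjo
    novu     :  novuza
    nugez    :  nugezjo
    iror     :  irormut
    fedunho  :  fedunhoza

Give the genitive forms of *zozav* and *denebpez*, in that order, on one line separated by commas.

zozavmut, denebpezjo

The pattern is sibilance of the final sound: -jo when the stem ends in a sibilant (*litez*, *vabus*, *nugez*); -mut when the stem ends in a non-sibilant consonant (*memov*, *iror*); -za when the stem ends in a vowel (*gegise*, *novu*, *fedunho*).
*zozav*: final sound = /v/, a non-sibilant consonant → -mut → *zozavmut*.
*denebpez*: final sound = /z/, a sibilant → -jo → *denebpezjo*.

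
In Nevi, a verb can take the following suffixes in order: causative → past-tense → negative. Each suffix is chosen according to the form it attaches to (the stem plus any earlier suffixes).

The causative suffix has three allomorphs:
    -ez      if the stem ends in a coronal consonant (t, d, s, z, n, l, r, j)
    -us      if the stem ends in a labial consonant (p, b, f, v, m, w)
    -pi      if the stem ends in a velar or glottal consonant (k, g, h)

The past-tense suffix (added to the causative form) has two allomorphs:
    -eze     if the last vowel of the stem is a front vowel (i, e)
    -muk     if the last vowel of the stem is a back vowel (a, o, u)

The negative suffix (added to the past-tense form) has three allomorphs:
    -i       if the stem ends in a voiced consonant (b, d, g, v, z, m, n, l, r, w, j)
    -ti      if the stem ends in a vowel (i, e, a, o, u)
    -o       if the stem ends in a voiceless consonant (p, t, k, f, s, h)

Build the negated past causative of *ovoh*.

ovohpiezeti

The final consonant of *ovoh* is /h/, which is velar/glottal, so the causative suffix is -pi, giving *ovohpi*.
Since the last vowel of the causative form *ovohpi* is /i/ (a front vowel), it takes -eze, giving *ovohpieze*.
Since the final sound of the past-tense form *ovohpieze* is /e/ (a vowel), it takes -ti, giving *ovohpiezeti*.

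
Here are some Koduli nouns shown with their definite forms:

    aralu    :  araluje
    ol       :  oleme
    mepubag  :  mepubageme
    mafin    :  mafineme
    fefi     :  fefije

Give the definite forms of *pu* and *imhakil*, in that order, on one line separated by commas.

The alternation tracks the final sound of the stem — -eme when the stem ends in a consonant (*ol*, *mepubag*, *mafin*); -je when the stem ends in a vowel (*aralu*, *fefi*).
The final sound of *pu* is /u/, which is a vowel, so the suffix is -je, giving *puje*.
The final sound of *imhakil* is /l/, which is a consonant, so the suffix is -eme, giving *imhakileme*.

puje, imhakileme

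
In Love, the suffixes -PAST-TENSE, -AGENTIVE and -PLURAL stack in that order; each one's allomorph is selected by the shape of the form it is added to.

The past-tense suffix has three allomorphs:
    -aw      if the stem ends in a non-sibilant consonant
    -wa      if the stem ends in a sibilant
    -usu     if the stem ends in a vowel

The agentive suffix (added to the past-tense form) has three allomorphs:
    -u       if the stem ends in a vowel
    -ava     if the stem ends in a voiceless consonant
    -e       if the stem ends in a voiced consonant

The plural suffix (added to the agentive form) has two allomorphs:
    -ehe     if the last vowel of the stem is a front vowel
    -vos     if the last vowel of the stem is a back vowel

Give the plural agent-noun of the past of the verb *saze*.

*saze* — final sound /e/ (a vowel) → -usu → *sazeusu*.
The final sound of the past-tense form *sazeusu* is /u/, which is a vowel, so the agentive suffix is -u, giving *sazeusuu*.
Since the last vowel of the agentive form *sazeusuu* is /u/ (a back vowel), it takes -vos, giving *sazeusuuvos*.

sazeusuuvos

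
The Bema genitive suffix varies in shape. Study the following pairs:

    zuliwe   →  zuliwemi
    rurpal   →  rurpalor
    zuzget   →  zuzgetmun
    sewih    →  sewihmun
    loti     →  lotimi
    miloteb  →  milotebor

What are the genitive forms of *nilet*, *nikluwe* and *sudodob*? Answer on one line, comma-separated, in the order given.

niletmun, nikluwemi, sudodobor

Looking at the final sound of each stem: -mun when the stem ends in a voiceless consonant (*zuzget*, *sewih*); -or when the stem ends in a voiced consonant (*rurpal*, *miloteb*); -mi when the stem ends in a vowel (*zuliwe*, *loti*).
The final sound of *nilet* is /t/, which is a voiceless consonant, so the suffix is -mun, giving *niletmun*.
The final sound of *nikluwe* is /e/, which is a vowel, so the suffix is -mi, giving *nikluwemi*.
Since the final sound of *sudodob* is /b/ (a voiced consonant), it takes -or, giving *sudodobor*.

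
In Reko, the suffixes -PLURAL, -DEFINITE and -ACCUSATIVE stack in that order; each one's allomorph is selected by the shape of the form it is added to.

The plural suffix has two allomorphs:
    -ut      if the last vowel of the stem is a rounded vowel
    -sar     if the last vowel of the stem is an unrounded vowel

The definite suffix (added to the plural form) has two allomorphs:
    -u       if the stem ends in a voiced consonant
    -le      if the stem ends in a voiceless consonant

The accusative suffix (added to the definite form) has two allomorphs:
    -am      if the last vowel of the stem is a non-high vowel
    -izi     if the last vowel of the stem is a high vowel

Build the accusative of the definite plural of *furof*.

furofutleam

The last vowel of *furof* is /o/, which is a rounded vowel, so the plural suffix is -ut, giving *furofut*.
Since the final consonant of the plural form *furofut* is /t/ (voiceless), it takes -le, giving *furofutle*.
The definite form *furofutle* — last vowel /e/ (a non-high vowel) → -am → *furofutleam*.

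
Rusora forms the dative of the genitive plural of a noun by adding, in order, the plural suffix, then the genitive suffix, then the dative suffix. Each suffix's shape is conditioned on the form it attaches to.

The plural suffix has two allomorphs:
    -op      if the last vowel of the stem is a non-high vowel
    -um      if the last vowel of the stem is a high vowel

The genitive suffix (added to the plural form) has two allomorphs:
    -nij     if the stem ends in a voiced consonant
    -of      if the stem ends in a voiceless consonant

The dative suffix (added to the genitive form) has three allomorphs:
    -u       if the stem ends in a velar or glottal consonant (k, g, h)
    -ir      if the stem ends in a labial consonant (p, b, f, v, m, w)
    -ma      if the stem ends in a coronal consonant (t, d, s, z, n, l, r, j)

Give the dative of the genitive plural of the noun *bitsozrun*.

bitsozrunumnijma

*bitsozrun* — last vowel /u/ (a high vowel) → -um → *bitsozrunum*.
The plural form *bitsozrunum* — final consonant /m/ (voiced) → -nij → *bitsozrunumnij*.
The genitive form *bitsozrunumnij* — final consonant /j/ (coronal) → -ma → *bitsozrunumnijma*.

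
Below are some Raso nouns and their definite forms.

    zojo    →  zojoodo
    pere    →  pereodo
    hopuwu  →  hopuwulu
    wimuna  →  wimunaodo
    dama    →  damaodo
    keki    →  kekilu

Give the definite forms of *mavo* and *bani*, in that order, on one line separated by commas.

mavoodo, banilu

The pattern is height harmony: -lu when the last vowel of the stem is a high vowel (*hopuwu*, *keki*); -odo when the last vowel of the stem is a non-high vowel (*zojo*, *pere*, *wimuna*, *dama*).
The last vowel of *mavo* is /o/, which is a non-high vowel, so the suffix is -odo, giving *mavoodo*.
*bani*: last vowel = /i/, a high vowel → -lu → *banilu*.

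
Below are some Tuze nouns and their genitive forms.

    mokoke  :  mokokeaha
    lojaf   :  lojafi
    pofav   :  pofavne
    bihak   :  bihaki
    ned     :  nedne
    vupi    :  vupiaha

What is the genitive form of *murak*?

The alternation tracks the final sound of the stem — -i when the stem ends in a voiceless consonant (*lojaf*, *bihak*); -ne when the stem ends in a voiced consonant (*pofav*, *ned*); -aha when the stem ends in a vowel (*mokoke*, *vupi*).
*murak* — final sound /k/ (a voiceless consonant) → -i → *muraki*.

muraki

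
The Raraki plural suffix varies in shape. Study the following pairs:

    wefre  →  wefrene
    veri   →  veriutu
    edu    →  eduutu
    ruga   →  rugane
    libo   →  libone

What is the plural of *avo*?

avone

The alternation tracks the last vowel of the stem — -utu when the last vowel of the stem is a high vowel (*veri*, *edu*); -ne when the last vowel of the stem is a non-high vowel (*wefre*, *ruga*, *libo*).
The last vowel of *avo* is /o/, which is a non-high vowel, so the suffix is -ne, giving *avone*.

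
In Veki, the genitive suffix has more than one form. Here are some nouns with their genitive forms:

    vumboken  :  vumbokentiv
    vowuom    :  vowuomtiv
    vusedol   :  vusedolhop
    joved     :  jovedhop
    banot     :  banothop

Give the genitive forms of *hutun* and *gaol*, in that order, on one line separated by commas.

The suffix is conditioned by the final consonant: -tiv when the stem ends in a nasal (*vumboken*, *vowuom*); -hop when the stem ends in a non-nasal consonant (*vusedol*, *joved*, *banot*).
The final consonant of *hutun* is /n/, which is a nasal, so the suffix is -tiv, giving *hutuntiv*.
Since the final consonant of *gaol* is /l/ (non-nasal), it takes -hop, giving *gaolhop*.

hutuntiv, gaolhop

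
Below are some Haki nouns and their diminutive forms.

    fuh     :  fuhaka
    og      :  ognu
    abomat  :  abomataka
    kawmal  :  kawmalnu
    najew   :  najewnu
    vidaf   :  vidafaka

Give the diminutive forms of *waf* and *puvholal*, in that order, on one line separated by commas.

wafaka, puvholalnu

Looking at the final consonant of each stem: -aka when the stem ends in a voiceless consonant (*fuh*, *abomat*, *vidaf*); -nu when the stem ends in a voiced consonant (*og*, *kawmal*, *najew*).
*waf*: final consonant = /f/, voiceless → -aka → *wafaka*.
*puvholal*: final consonant = /l/, voiced → -nu → *puvholalnu*.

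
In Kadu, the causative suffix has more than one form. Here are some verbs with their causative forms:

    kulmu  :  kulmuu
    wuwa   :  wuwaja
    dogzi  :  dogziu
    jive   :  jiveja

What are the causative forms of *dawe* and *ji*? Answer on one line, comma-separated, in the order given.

daweja, jiu

The alternation tracks the last vowel of the stem — -u when the last vowel of the stem is a high vowel (*kulmu*, *dogzi*); -ja when the last vowel of the stem is a non-high vowel (*wuwa*, *jive*).
*dawe* — last vowel /e/ (a non-high vowel) → -ja → *daweja*.
Since the last vowel of *ji* is /i/ (a high vowel), it takes -u, giving *jiu*.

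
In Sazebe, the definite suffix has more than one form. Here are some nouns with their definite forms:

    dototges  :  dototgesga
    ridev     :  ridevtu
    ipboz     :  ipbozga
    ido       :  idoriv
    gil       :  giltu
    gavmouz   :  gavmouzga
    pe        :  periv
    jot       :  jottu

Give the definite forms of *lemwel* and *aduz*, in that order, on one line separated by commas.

The alternation tracks the final sound of the stem — -ga when the stem ends in a sibilant (*dototges*, *ipboz*, *gavmouz*); -tu when the stem ends in a non-sibilant consonant (*ridev*, *gil*, *jot*); -riv when the stem ends in a vowel (*ido*, *pe*).
*lemwel*: final sound = /l/, a non-sibilant consonant → -tu → *lemweltu*.
*aduz*: final sound = /z/, a sibilant → -ga → *aduzga*.

lemweltu, aduzga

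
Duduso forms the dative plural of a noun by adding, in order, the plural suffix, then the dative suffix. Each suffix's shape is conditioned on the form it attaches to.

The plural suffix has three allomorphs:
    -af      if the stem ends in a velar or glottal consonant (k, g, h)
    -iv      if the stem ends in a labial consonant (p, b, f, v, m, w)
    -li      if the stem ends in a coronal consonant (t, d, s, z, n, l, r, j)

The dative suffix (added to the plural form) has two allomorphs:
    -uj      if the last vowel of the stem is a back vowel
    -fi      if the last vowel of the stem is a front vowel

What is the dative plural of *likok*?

Since the final consonant of *likok* is /k/ (velar/glottal), it takes -af, giving *likokaf*.
Since the last vowel of the plural form *likokaf* is /a/ (a back vowel), it takes -uj, giving *likokafuj*.

likokafuj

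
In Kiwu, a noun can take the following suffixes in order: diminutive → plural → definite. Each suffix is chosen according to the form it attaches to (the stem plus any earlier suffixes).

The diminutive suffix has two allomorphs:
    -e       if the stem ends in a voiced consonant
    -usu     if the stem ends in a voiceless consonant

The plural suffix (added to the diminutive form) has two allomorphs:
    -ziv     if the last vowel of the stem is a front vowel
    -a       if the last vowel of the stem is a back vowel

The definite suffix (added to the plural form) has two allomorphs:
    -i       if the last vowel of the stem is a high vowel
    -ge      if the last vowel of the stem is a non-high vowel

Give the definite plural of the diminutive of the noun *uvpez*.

uvpezezivi

The final consonant of *uvpez* is /z/, which is voiced, so the diminutive suffix is -e, giving *uvpeze*.
The diminutive form *uvpeze*: last vowel = /e/, a front vowel → -ziv → *uvpezeziv*.
The plural form *uvpezeziv* — last vowel /i/ (a high vowel) → -i → *uvpezezivi*.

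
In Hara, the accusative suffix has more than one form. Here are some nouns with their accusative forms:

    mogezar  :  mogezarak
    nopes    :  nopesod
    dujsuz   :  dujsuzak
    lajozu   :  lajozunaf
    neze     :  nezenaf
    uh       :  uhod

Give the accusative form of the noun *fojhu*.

fojhunaf

The suffix is conditioned by the final sound: -od when the stem ends in a voiceless consonant (*nopes*, *uh*); -ak when the stem ends in a voiced consonant (*mogezar*, *dujsuz*); -naf when the stem ends in a vowel (*lajozu*, *neze*).
Since the final sound of *fojhu* is /u/ (a vowel), it takes -naf, giving *fojhunaf*.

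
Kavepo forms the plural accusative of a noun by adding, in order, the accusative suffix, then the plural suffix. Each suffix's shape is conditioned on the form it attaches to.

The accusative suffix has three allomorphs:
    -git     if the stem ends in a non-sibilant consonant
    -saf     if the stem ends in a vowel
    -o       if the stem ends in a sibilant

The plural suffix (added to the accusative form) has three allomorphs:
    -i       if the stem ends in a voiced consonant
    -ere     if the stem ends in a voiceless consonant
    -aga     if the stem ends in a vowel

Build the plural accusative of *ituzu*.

ituzusafere

*ituzu*: final sound = /u/, a vowel → -saf → *ituzusaf*.
Since the final sound of the accusative form *ituzusaf* is /f/ (a voiceless consonant), it takes -ere, giving *ituzusafere*.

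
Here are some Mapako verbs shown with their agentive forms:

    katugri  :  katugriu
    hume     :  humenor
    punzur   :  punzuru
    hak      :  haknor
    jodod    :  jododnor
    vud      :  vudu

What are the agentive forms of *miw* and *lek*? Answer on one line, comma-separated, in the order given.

miwu, leknor

The suffix is conditioned by the last vowel: -u when the last vowel of the stem is a high vowel (*katugri*, *punzur*, *vud*); -nor when the last vowel of the stem is a non-high vowel (*hume*, *hak*, *jodod*).
Since the last vowel of *miw* is /i/ (a high vowel), it takes -u, giving *miwu*.
*lek* — last vowel /e/ (a non-high vowel) → -nor → *leknor*.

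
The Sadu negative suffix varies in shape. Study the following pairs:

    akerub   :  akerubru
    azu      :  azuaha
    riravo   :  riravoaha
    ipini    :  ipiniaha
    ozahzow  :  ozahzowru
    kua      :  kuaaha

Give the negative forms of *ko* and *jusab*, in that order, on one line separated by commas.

The suffix is conditioned by the final sound: -ru when the stem ends in a consonant (*akerub*, *ozahzow*); -aha when the stem ends in a vowel (*azu*, *riravo*, *ipini*, *kua*).
*ko* — final sound /o/ (a vowel) → -aha → *koaha*.
The final sound of *jusab* is /b/, which is a consonant, so the suffix is -ru, giving *jusabru*.

koaha, jusabru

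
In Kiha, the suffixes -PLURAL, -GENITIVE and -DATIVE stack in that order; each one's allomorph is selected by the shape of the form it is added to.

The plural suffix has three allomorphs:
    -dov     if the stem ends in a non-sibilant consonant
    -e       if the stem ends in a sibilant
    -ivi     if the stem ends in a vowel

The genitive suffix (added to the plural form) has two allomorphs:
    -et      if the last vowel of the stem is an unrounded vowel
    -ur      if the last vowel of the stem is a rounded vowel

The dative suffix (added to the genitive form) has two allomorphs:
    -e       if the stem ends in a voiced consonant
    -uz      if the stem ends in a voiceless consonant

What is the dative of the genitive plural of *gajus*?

gajuseetuz

The final sound of *gajus* is /s/, which is a sibilant, so the plural suffix is -e, giving *gajuse*.
The plural form *gajuse* — last vowel /e/ (an unrounded vowel) → -et → *gajuseet*.
The final consonant of the genitive form *gajuseet* is /t/, which is voiceless, so the dative suffix is -uz, giving *gajuseetuz*.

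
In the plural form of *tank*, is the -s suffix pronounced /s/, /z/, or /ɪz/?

The stem *tank* ends in a voiceless non-sibilant consonant.
The plural suffix surfaces as /ɪz/ after sibilants, /s/ after other voiceless consonants, and /z/ after other voiced sounds.
So the plural -s on *tank* is pronounced /s/.

/s/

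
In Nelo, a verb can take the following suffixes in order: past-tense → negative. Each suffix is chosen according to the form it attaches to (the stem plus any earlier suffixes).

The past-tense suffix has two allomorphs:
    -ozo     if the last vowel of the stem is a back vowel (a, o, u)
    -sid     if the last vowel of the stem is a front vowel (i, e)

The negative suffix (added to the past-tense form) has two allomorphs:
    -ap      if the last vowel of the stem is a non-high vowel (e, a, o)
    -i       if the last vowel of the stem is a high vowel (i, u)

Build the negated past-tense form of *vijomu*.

*vijomu* — last vowel /u/ (a back vowel) → -ozo → *vijomuozo*.
The past-tense form *vijomuozo*: last vowel = /o/, a non-high vowel → -ap → *vijomuozoap*.

vijomuozoap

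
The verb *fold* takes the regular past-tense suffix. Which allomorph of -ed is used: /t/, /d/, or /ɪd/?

/ɪd/

The stem *fold* ends in /t/ or /d/.
The -ed suffix is realized as /ɪd/ after /t, d/; as /t/ after other voiceless consonants; and as /d/ after other voiced sounds.
So -ed on *fold* is pronounced /ɪd/.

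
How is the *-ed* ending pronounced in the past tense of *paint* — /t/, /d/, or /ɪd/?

/ɪd/

The stem *paint* ends in /t/ or /d/.
The -ed suffix is realized as /ɪd/ after /t, d/; as /t/ after other voiceless consonants; and as /d/ after other voiced sounds.
So -ed on *paint* is pronounced /ɪd/.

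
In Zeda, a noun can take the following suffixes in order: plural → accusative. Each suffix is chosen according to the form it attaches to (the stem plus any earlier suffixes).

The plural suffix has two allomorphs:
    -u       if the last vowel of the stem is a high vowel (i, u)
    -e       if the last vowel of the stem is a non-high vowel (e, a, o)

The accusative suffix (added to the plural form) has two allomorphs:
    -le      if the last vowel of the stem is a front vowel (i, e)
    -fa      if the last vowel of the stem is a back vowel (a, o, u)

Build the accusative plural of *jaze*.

jazeele

Since the last vowel of *jaze* is /e/ (a non-high vowel), it takes -e, giving *jazee*.
The last vowel of the plural form *jazee* is /e/, which is a front vowel, so the accusative suffix is -le, giving *jazeele*.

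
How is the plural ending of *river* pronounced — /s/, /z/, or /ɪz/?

The stem *river* ends in a voiced non-sibilant sound.
The plural suffix surfaces as /ɪz/ after sibilants, /s/ after other voiceless consonants, and /z/ after other voiced sounds.
So the plural -s on *river* is pronounced /z/.

/z/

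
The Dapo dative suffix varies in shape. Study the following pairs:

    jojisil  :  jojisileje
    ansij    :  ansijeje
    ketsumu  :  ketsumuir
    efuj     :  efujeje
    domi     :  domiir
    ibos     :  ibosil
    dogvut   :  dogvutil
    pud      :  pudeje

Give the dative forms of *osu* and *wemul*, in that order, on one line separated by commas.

The suffix is conditioned by the final sound: -il when the stem ends in a voiceless consonant (*ibos*, *dogvut*); -eje when the stem ends in a voiced consonant (*jojisil*, *ansij*, *efuj*, *pud*); -ir when the stem ends in a vowel (*ketsumu*, *domi*).
Since the final sound of *osu* is /u/ (a vowel), it takes -ir, giving *osuir*.
The final sound of *wemul* is /l/, which is a voiced consonant, so the suffix is -eje, giving *wemuleje*.

osuir, wemuleje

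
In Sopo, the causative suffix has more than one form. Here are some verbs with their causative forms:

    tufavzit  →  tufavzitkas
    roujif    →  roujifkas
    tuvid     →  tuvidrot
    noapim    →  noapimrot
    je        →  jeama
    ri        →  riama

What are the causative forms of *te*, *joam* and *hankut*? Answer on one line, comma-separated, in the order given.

The alternation tracks the final sound of the stem — -kas when the stem ends in a voiceless consonant (*tufavzit*, *roujif*); -rot when the stem ends in a voiced consonant (*tuvid*, *noapim*); -ama when the stem ends in a vowel (*je*, *ri*).
*te*: final sound = /e/, a vowel → -ama → *teama*.
Since the final sound of *joam* is /m/ (a voiced consonant), it takes -rot, giving *joamrot*.
The final sound of *hankut* is /t/, which is a voiceless consonant, so the suffix is -kas, giving *hankutkas*.

teama, joamrot, hankutkas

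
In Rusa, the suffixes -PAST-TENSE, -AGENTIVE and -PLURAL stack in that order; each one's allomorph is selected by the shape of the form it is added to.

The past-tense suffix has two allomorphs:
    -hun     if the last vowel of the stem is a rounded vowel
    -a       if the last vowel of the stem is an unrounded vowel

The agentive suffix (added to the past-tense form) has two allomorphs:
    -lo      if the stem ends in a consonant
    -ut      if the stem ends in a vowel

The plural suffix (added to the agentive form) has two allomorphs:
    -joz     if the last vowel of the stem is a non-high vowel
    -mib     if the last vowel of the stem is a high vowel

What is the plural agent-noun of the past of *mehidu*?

*mehidu* — last vowel /u/ (a rounded vowel) → -hun → *mehiduhun*.
The past-tense form *mehiduhun*: final sound = /n/, a consonant → -lo → *mehiduhunlo*.
Since the last vowel of the agentive form *mehiduhunlo* is /o/ (a non-high vowel), it takes -joz, giving *mehiduhunlojoz*.

mehiduhunlojoz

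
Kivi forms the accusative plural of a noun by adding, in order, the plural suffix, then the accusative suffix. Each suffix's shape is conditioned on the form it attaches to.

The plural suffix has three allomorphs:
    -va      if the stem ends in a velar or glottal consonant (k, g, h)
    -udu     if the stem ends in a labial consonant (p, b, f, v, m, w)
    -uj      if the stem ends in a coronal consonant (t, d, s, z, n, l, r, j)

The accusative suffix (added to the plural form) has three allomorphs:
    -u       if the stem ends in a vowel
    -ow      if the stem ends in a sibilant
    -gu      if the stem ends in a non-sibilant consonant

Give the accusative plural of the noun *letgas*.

letgasujgu

*letgas*: final consonant = /s/, coronal → -uj → *letgasuj*.
The final sound of the plural form *letgasuj* is /j/, which is a non-sibilant consonant, so the accusative suffix is -gu, giving *letgasujgu*.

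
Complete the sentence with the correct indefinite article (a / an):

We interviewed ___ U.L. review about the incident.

The indefinite article is chosen by the initial *sound* of the following word, not its spelling.
The initialism *U.L.* is read letter by letter; the first letter, U, is pronounced /juː/, which begins with a consonant sound.
So the article is *a*: We interviewed a U.L. review about the incident.

a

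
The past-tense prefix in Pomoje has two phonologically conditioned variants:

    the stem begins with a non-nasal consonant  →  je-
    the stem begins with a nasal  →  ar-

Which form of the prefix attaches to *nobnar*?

*nobnar*: first consonant = /n/, a nasal → ar-.

ar-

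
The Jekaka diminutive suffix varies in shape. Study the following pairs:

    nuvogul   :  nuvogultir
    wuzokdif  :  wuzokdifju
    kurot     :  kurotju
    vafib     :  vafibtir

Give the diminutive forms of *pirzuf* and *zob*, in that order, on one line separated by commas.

The alternation tracks the final consonant of the stem — -ju when the stem ends in a voiceless consonant (*wuzokdif*, *kurot*); -tir when the stem ends in a voiced consonant (*nuvogul*, *vafib*).
*pirzuf* — final consonant /f/ (voiceless) → -ju → *pirzufju*.
*zob*: final consonant = /b/, voiced → -tir → *zobtir*.

pirzufju, zobtir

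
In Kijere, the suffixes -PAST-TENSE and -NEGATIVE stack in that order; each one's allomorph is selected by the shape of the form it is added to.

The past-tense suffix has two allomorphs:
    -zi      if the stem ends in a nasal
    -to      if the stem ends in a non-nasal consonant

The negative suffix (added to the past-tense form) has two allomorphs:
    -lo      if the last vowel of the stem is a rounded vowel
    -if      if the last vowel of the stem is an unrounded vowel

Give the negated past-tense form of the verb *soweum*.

soweumziif

The final consonant of *soweum* is /m/, which is a nasal, so the past-tense suffix is -zi, giving *soweumzi*.
The past-tense form *soweumzi* — last vowel /i/ (an unrounded vowel) → -if → *soweumziif*.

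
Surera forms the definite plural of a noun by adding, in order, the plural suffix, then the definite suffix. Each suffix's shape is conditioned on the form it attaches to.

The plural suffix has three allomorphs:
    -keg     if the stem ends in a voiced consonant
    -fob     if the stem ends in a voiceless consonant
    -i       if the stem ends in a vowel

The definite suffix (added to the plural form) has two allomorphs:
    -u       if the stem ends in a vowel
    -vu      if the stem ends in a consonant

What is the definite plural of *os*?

Since the final sound of *os* is /s/ (a voiceless consonant), it takes -fob, giving *osfob*.
The plural form *osfob*: final sound = /b/, a consonant → -vu → *osfobvu*.

osfobvu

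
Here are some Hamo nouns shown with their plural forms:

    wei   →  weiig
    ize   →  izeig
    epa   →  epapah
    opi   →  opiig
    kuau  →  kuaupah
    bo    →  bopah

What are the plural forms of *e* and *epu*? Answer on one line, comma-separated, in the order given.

eig, epupah

The alternation tracks the last vowel of the stem — -ig when the last vowel of the stem is a front vowel (*wei*, *ize*, *opi*); -pah when the last vowel of the stem is a back vowel (*epa*, *kuau*, *bo*).
Since the last vowel of *e* is /e/ (a front vowel), it takes -ig, giving *eig*.
Since the last vowel of *epu* is /u/ (a back vowel), it takes -pah, giving *epupah*.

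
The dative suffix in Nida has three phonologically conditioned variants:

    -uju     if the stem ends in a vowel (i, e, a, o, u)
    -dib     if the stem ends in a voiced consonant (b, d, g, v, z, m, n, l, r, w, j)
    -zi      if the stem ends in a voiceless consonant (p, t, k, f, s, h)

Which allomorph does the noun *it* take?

Since the final sound of *it* is /t/ (a voiceless consonant), it takes -zi.

-zi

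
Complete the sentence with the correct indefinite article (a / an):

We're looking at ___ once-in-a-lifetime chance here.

a

The indefinite article is chosen by the initial *sound* of the following word, not its spelling.
*once-in-a-lifetime* begins with the sound /wʌ/ (*once* pronounced with initial /w/) — a consonant sound.
So the article is *a*: We're looking at a once-in-a-lifetime chance here.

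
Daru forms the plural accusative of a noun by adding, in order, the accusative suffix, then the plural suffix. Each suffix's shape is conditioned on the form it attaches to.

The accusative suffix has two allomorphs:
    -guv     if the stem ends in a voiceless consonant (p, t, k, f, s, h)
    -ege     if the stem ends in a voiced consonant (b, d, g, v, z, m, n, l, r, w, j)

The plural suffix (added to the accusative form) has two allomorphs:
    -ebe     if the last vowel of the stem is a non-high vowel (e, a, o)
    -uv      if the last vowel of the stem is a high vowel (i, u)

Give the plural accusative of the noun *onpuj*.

The final consonant of *onpuj* is /j/, which is voiced, so the accusative suffix is -ege, giving *onpujege*.
Since the last vowel of the accusative form *onpujege* is /e/ (a non-high vowel), it takes -ebe, giving *onpujegeebe*.

onpujegeebe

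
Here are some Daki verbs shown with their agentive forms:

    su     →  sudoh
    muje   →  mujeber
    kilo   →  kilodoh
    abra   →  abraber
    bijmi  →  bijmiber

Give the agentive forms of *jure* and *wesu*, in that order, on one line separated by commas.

jureber, wesudoh

The pattern is rounding harmony: -doh when the last vowel of the stem is a rounded vowel (*su*, *kilo*); -ber when the last vowel of the stem is an unrounded vowel (*muje*, *abra*, *bijmi*).
*jure*: last vowel = /e/, an unrounded vowel → -ber → *jureber*.
The last vowel of *wesu* is /u/, which is a rounded vowel, so the suffix is -doh, giving *wesudoh*.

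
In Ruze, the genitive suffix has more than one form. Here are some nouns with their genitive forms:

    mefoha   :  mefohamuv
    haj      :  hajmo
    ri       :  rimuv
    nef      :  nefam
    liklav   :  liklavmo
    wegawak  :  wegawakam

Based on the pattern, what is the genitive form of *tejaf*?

tejafam

Looking at the final sound of each stem: -am when the stem ends in a voiceless consonant (*nef*, *wegawak*); -mo when the stem ends in a voiced consonant (*haj*, *liklav*); -muv when the stem ends in a vowel (*mefoha*, *ri*).
*tejaf* — final sound /f/ (a voiceless consonant) → -am → *tejafam*.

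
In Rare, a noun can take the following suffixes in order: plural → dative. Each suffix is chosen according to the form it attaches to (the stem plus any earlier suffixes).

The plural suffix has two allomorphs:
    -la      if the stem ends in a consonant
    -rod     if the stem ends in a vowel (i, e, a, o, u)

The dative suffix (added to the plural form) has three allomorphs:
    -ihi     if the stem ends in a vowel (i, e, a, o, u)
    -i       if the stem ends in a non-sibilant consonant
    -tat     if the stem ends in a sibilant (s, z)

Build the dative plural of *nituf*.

*nituf*: final sound = /f/, a consonant → -la → *nitufla*.
The final sound of the plural form *nitufla* is /a/, which is a vowel, so the dative suffix is -ihi, giving *nituflaihi*.

nituflaihi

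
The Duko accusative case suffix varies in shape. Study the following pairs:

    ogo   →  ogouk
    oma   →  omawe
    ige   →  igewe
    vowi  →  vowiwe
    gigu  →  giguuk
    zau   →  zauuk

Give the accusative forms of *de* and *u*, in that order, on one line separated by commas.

The suffix is conditioned by the last vowel: -uk when the last vowel of the stem is a rounded vowel (*ogo*, *gigu*, *zau*); -we when the last vowel of the stem is an unrounded vowel (*oma*, *ige*, *vowi*).
The last vowel of *de* is /e/, which is an unrounded vowel, so the suffix is -we, giving *dewe*.
Since the last vowel of *u* is /u/ (a rounded vowel), it takes -uk, giving *uuk*.

dewe, uuk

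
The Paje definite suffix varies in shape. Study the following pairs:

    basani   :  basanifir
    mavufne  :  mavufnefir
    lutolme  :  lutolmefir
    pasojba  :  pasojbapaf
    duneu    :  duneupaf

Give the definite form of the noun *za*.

The alternation tracks the last vowel of the stem — -fir when the last vowel of the stem is a front vowel (*basani*, *mavufne*, *lutolme*); -paf when the last vowel of the stem is a back vowel (*pasojba*, *duneu*).
*za*: last vowel = /a/, a back vowel → -paf → *zapaf*.

zapaf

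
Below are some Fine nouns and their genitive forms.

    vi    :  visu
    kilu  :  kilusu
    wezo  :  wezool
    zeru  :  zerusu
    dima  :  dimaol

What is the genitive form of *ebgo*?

The suffix is conditioned by the last vowel: -su when the last vowel of the stem is a high vowel (*vi*, *kilu*, *zeru*); -ol when the last vowel of the stem is a non-high vowel (*wezo*, *dima*).
*ebgo* — last vowel /o/ (a non-high vowel) → -ol → *ebgool*.

ebgool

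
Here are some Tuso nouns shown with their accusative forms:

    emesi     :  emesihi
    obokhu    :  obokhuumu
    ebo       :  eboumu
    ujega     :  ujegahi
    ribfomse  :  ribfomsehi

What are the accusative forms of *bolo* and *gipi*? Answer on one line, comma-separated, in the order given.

boloumu, gipihi

The suffix is conditioned by the last vowel: -umu when the last vowel of the stem is a rounded vowel (*obokhu*, *ebo*); -hi when the last vowel of the stem is an unrounded vowel (*emesi*, *ujega*, *ribfomse*).
The last vowel of *bolo* is /o/, which is a rounded vowel, so the suffix is -umu, giving *boloumu*.
The last vowel of *gipi* is /i/, which is an unrounded vowel, so the suffix is -hi, giving *gipihi*.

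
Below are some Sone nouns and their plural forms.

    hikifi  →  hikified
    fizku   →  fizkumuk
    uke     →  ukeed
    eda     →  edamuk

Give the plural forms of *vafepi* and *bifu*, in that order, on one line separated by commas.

vafepied, bifumuk

The pattern is front/back vowel harmony: -ed when the last vowel of the stem is a front vowel (*hikifi*, *uke*); -muk when the last vowel of the stem is a back vowel (*fizku*, *eda*).
Since the last vowel of *vafepi* is /i/ (a front vowel), it takes -ed, giving *vafepied*.
Since the last vowel of *bifu* is /u/ (a back vowel), it takes -muk, giving *bifumuk*.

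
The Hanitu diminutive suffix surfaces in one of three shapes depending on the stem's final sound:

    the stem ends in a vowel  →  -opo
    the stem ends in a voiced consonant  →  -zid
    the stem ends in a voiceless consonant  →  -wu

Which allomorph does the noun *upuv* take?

*upuv* — final sound /v/ (a voiced consonant) → -zid.

-zid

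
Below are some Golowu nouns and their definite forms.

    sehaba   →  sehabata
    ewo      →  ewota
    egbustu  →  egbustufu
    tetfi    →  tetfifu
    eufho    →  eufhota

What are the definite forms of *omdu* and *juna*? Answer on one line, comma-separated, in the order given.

omdufu, junata

The alternation tracks the last vowel of the stem — -fu when the last vowel of the stem is a high vowel (*egbustu*, *tetfi*); -ta when the last vowel of the stem is a non-high vowel (*sehaba*, *ewo*, *eufho*).
*omdu* — last vowel /u/ (a high vowel) → -fu → *omdufu*.
Since the last vowel of *juna* is /a/ (a non-high vowel), it takes -ta, giving *junata*.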